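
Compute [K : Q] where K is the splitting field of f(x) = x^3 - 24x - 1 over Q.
[K : Q] = 6

By the rational root test, any rational root of the monic integer polynomial f(x) = x^3 - 24x - 1 must be an integer dividing the constant term -1, i.e. one of ±{1}. Evaluating: f(1) = -24, f(-1) = 22; none is 0, so f has no rational root and is therefore irreducible over Q (a cubic with no linear factor over a field is irreducible). For an irreducible cubic, the Galois group is A_3 or S_3 according as the discriminant disc(f) = -4a^3 - 27b^2 = -4·(-24)^3 - 27·(-1)^2 = 55269 is or is not a square in Q. Here disc(f) = 55269 is not a perfect square in Q, so the Galois group of f over Q is not contained in A_3 and must be all of S_3. The splitting field has degree |S_3| = 6 over Q, so [K : Q] = 6.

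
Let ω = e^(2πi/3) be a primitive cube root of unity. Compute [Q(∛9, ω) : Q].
[Q(∛9, ω) : Q] = 6

[Q(∛9):Q] = 3 (min poly x^3 - 9, irreducible since 9 is not a perfect cube). [Q(ω):Q] = 2 (min poly x^2 + x + 1). Since Q(∛9) ⊂ R and ω ∉ R, we have ω ∉ Q(∛9), so x^2 + x + 1 remains irreducible over Q(∛9) and [Q(∛9, ω) : Q(∛9)] = 2. By the tower law, [Q(∛9, ω) : Q] = 3 · 2 = 6. (In fact Q(∛9, ω) is the splitting field of x^3 - 9 over Q.)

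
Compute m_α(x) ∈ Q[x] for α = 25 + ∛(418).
m_α(x) = x^3 - 75x^2 + 1875x - 16043

Set β = α - 25 = ∛(418), so β^3 = 418. Then (α - 25)^3 - 418 = 0, i.e. α is a root of g(x) = (x - 25)^3 - 418 = x^3 - 75x^2 + 1875x - 16043. Since g(x) = h(x - 25) where h(x) = x^3 - 418, and h is irreducible over Q (because 418 is not a perfect cube, so h has no rational root, and a monic cubic with no rational root is irreducible), g is also irreducible (irreducibility is preserved under the substitution x → x - 25). Hence m_α(x) = x^3 - 75x^2 + 1875x - 16043.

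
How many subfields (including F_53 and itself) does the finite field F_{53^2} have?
F_{53^2} has 2 subfields

The subfields of F_{p^n} are exactly the fields F_{p^d} for d | n (each is the fixed field of the unique index-d subgroup of Gal(F_{p^n}/F_p) ≅ Z/nZ). The divisors of n = 2 are {1, 2}, giving 2 subfields: F_{53^1}, F_{53^2}.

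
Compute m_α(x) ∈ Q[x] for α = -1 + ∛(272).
m_α(x) = x^3 + 3x^2 + 3x - 271

Set β = α + 1 = ∛(272), so β^3 = 272. Then (α + 1)^3 - 272 = 0, i.e. α is a root of g(x) = (x + 1)^3 - 272 = x^3 + 3x^2 + 3x - 271. Since g(x) = h(x + 1) where h(x) = x^3 - 272, and h is irreducible over Q (because 272 is not a perfect cube, so h has no rational root, and a monic cubic with no rational root is irreducible), g is also irreducible (irreducibility is preserved under the substitution x → x + 1). Hence m_α(x) = x^3 + 3x^2 + 3x - 271.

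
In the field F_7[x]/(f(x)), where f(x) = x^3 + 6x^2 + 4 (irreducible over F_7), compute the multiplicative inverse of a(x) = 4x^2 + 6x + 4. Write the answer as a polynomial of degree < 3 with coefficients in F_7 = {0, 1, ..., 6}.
a(x)^(-1) ≡ x^2 + 3x + 3 (mod f(x))

Since f is irreducible over F_7, F_7[x]/(f) is a field and a(x) ≠ 0 has an inverse. Apply the extended Euclidean algorithm to f(x) and a(x) in F_7[x]: f(x) = (2x + 2)·a(x) + (x + 3);  a(x) = (4x + 1)·(x + 3) + (1). The last nonzero remainder is the constant 1 = gcd(f, a) in F_7. Back-substituting through the division chain expresses 1 = s(x)·a(x) + t(x)·f(x) with s(x) ≡ x^2 + 3x + 3 (mod f), so a(x)^(-1) ≡ s(x) = x^2 + 3x + 3 (mod f). Check: (4x^2 + 6x + 4)·(x^2 + 3x + 3) = 4x^4 + 4x^3 + 6x^2 + 2x + 5 ≡ 1 (mod x^3 + 6x^2 + 4).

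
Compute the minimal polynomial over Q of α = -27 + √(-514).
m_α(x) = x^2 + 54x + 1243

From α + 27 = √(-514), squaring gives (α + 27)^2 = -514, i.e. α^2 + 54α + 729 = -514, so α^2 + 54α + 1243 = 0. The discriminant of x^2 + 54x + 1243 is (54)^2 - 4·(1243) = 2916 - 4972 = -2056, and 4·(-514) is not a perfect square in Q since -514 is squarefree and ≠ 1. Hence x^2 + 54x + 1243 is irreducible over Q and is the minimal polynomial of α.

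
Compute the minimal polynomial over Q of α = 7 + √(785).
m_α(x) = x^2 - 14x - 736

From α - 7 = √(785), squaring gives (α - 7)^2 = 785, i.e. α^2 - 14α + 49 = 785, so α^2 - 14α - 736 = 0. The discriminant of x^2 - 14x - 736 is (-14)^2 - 4·(-736) = 196 + 2944 = 3140, and 4·(785) is not a perfect square in Q since 785 is squarefree and ≠ 1. Hence x^2 - 14x - 736 is irreducible over Q and is the minimal polynomial of α.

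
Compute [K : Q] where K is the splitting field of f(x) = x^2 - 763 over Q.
[K : Q] = 2

f(x) = x^2 - 763 factors as (x - √763)(x + √763). The splitting field is K = Q(√763). Since 763 is squarefree and > 1, it is not a perfect square, so x^2 - 763 is irreducible over Q and [Q(√763) : Q] = 2. Hence [K : Q] = 2.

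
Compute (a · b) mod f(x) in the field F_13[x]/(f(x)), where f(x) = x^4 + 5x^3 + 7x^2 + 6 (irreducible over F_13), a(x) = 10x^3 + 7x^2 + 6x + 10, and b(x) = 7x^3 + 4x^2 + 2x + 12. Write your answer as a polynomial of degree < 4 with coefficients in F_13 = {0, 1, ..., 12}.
a · b ≡ 11x^2 + 7x + 7 (mod f(x))

Multiply in F_13[x]: a(x)·b(x) = (10x^3 + 7x^2 + 6x + 10)·(7x^3 + 4x^2 + 2x + 12) = 5x^6 + 11x^5 + 12x^4 + 7x^3 + 6x^2 + x + 3. This has degree ≥ 4, so divide by f(x) over F_13: 5x^6 + 11x^5 + 12x^4 + 7x^3 + 6x^2 + x + 3 = (5x^2 + 12x + 8)·(x^4 + 5x^3 + 7x^2 + 6) + (11x^2 + 7x + 7). Hence a·b ≡ 11x^2 + 7x + 7 (mod f). (F_13[x]/(f) is a field with 13^4 = 28561 elements since f is irreducible of degree 4.)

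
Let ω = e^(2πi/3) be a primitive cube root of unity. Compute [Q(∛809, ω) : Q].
[Q(∛809, ω) : Q] = 6

[Q(∛809):Q] = 3 (min poly x^3 - 809, irreducible since 809 is not a perfect cube). [Q(ω):Q] = 2 (min poly x^2 + x + 1). Since Q(∛809) ⊂ R and ω ∉ R, we have ω ∉ Q(∛809), so x^2 + x + 1 remains irreducible over Q(∛809) and [Q(∛809, ω) : Q(∛809)] = 2. By the tower law, [Q(∛809, ω) : Q] = 3 · 2 = 6. (In fact Q(∛809, ω) is the splitting field of x^3 - 809 over Q.)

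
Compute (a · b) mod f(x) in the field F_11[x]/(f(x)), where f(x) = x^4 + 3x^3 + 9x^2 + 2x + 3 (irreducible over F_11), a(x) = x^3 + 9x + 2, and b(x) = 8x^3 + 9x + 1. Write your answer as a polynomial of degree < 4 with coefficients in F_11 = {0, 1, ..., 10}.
a · b ≡ 7x^3 + 3x^2 + 3x + 1 (mod f(x))

Multiply in F_11[x]: a(x)·b(x) = (x^3 + 9x + 2)·(8x^3 + 9x + 1) = 8x^6 + 4x^4 + 6x^3 + 4x^2 + 5x + 2. This has degree ≥ 4, so divide by f(x) over F_11: 8x^6 + 4x^4 + 6x^3 + 4x^2 + 5x + 2 = (8x^2 + 9x + 4)·(x^4 + 3x^3 + 9x^2 + 2x + 3) + (7x^3 + 3x^2 + 3x + 1). Hence a·b ≡ 7x^3 + 3x^2 + 3x + 1 (mod f). (F_11[x]/(f) is a field with 11^4 = 14641 elements since f is irreducible of degree 4.)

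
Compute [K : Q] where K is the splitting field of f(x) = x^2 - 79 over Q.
[K : Q] = 2

f(x) = x^2 - 79 factors as (x - √79)(x + √79). The splitting field is K = Q(√79). Since 79 is squarefree and > 1, it is not a perfect square, so x^2 - 79 is irreducible over Q and [Q(√79) : Q] = 2. Hence [K : Q] = 2.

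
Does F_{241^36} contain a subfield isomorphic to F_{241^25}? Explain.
No: F_{241^25} is not a subfield of F_{241^36}

F_{p^m} embeds in F_{p^n} iff m | n. Here 25 ∤ 36 (since 36 = 1·25 + 11 with remainder 11 ≠ 0), so F_{241^25} is not a subfield of F_{241^36}. Equivalently: if it were, the tower law would give 25 = [F_{241^25}:F_241] dividing [F_{241^36}:F_241] = 36, contradiction.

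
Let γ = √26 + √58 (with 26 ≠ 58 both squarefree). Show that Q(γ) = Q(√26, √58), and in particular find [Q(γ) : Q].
[Q(γ) : Q] = 4 (equivalently, Q(γ) = Q(√26, √58))

Obviously Q(γ) ⊆ Q(√26, √58), and [Q(√26, √58):Q] = 4 (since 26, 58 are distinct squarefree integers > 1 with 1508 not a perfect square). To show equality we compute the minimal polynomial of γ. From γ = √26 + √58: γ^2 = 26 + 2√(1508) + 58 = 84 + 2√(1508), so γ^2 - 84 = 2√(1508); squaring, (γ^2 - 84)^2 = 4·1508, i.e. γ^4 - 168γ^2 + 7056 - 6032 = 0, i.e. γ^4 - 168γ^2 + 1024 = 0. So γ is a root of x^4 - 168x^2 + 1024. This polynomial is irreducible over Q: it has no rational root (each ±√26 ± √58 is irrational), and any factorization into two quadratics over Q would force √(1508) ∈ Q (pairing opposite roots) or √26, √58 ∈ Q (other pairings), all impossible. Hence [Q(γ):Q] = 4 = [Q(√26, √58):Q], so Q(γ) = Q(√26, √58).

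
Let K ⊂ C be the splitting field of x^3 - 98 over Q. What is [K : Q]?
[K : Q] = 6

The roots of x^3 - 98 are ∛98, ω∛98, ω^2∛98 where ω = e^(2πi/3) is a primitive cube root of unity, so K = Q(∛98, ω). Now [Q(∛98):Q] = 3 (since 98 is not a perfect cube, x^3 - 98 is irreducible) and [Q(ω):Q] = 2. Both 2 and 3 divide [K:Q], and [K:Q] ≤ 3·2 = 6, so [K:Q] = 6. (Equivalently: Q(∛98) ⊂ R but ω ∉ R, so [K : Q(∛98)] = 2.)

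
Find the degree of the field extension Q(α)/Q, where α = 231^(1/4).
[Q(α):Q] = 4

α is a root of x^4 - 231. By Eisenstein's criterion at the prime p = 3 (which divides the constant term 231 but p^2 = 9 does not, since 231 is squarefree), x^4 - 231 is irreducible over Q. Hence [Q(α):Q] = 4.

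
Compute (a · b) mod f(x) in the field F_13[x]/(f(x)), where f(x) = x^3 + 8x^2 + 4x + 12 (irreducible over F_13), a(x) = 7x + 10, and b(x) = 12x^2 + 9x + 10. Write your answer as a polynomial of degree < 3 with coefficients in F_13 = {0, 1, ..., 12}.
a · b ≡ 5x^2 + 6x + 2 (mod f(x))

Multiply in F_13[x]: a(x)·b(x) = (7x + 10)·(12x^2 + 9x + 10) = 6x^3 + x^2 + 4x + 9. This has degree ≥ 3, so divide by f(x) over F_13: 6x^3 + x^2 + 4x + 9 = (6)·(x^3 + 8x^2 + 4x + 12) + (5x^2 + 6x + 2). Hence a·b ≡ 5x^2 + 6x + 2 (mod f). (F_13[x]/(f) is a field with 13^3 = 2197 elements since f is irreducible of degree 3.)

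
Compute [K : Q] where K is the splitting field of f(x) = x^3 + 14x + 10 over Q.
[K : Q] = 6

By the rational root test, any rational root of the monic integer polynomial f(x) = x^3 + 14x + 10 must be an integer dividing the constant term 10, i.e. one of ±{1, 2, 5, 10}. Evaluating: f(1) = 25, f(-1) = -5, f(2) = 46, f(-2) = -26, f(5) = 205, f(-5) = -185, f(10) = 1150, f(-10) = -1130; none is 0, so f has no rational root and is therefore irreducible over Q (a cubic with no linear factor over a field is irreducible). For an irreducible cubic, the Galois group is A_3 or S_3 according as the discriminant disc(f) = -4a^3 - 27b^2 = -4·(14)^3 - 27·(10)^2 = -13676 is or is not a square in Q. Here disc(f) = -13676 is not a perfect square in Q, so the Galois group of f over Q is not contained in A_3 and must be all of S_3. The splitting field has degree |S_3| = 6 over Q, so [K : Q] = 6.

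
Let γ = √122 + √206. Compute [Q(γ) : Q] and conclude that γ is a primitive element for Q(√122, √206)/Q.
[Q(γ) : Q] = 4 (equivalently, Q(γ) = Q(√122, √206))

Obviously Q(γ) ⊆ Q(√122, √206), and [Q(√122, √206):Q] = 4 (since 122, 206 are distinct squarefree integers > 1 with 25132 not a perfect square). To show equality we compute the minimal polynomial of γ. From γ = √122 + √206: γ^2 = 122 + 2√(25132) + 206 = 328 + 2√(25132), so γ^2 - 328 = 2√(25132); squaring, (γ^2 - 328)^2 = 4·25132, i.e. γ^4 - 656γ^2 + 107584 - 100528 = 0, i.e. γ^4 - 656γ^2 + 7056 = 0. So γ is a root of x^4 - 656x^2 + 7056. This polynomial is irreducible over Q: it has no rational root (each ±√122 ± √206 is irrational), and any factorization into two quadratics over Q would force √(25132) ∈ Q (pairing opposite roots) or √122, √206 ∈ Q (other pairings), all impossible. Hence [Q(γ):Q] = 4 = [Q(√122, √206):Q], so Q(γ) = Q(√122, √206).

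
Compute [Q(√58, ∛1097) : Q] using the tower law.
[Q(√58, ∛1097) : Q] = 6

Let L = Q(√58, ∛1097). Since Q(√58) ⊂ L and [Q(√58):Q] = 2, the tower law gives 2 | [L:Q]. Likewise Q(∛1097) ⊂ L with [Q(∛1097):Q] = 3 (because 1097 is not a perfect cube), so 3 | [L:Q]. As gcd(2,3) = 1, [L:Q] is divisible by 6. Conversely L is generated over Q by √58 and ∛1097, so [L:Q] ≤ 2·3 = 6. Therefore [Q(√58, ∛1097) : Q] = 6.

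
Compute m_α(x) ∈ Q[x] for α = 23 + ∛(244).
m_α(x) = x^3 - 69x^2 + 1587x - 12411

Set β = α - 23 = ∛(244), so β^3 = 244. Then (α - 23)^3 - 244 = 0, i.e. α is a root of g(x) = (x - 23)^3 - 244 = x^3 - 69x^2 + 1587x - 12411. Since g(x) = h(x - 23) where h(x) = x^3 - 244, and h is irreducible over Q (because 244 is not a perfect cube, so h has no rational root, and a monic cubic with no rational root is irreducible), g is also irreducible (irreducibility is preserved under the substitution x → x - 23). Hence m_α(x) = x^3 - 69x^2 + 1587x - 12411.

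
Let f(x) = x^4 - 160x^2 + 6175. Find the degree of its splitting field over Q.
[K : Q] = 4

Solving the quadratic in x^2: x^2 = (160 ± √(160^2 - 4·6175))/2 = (160 ± √900)/2 = (160 ± 30)/2, giving x^2 = 65 or x^2 = 95. So f(x) = (x^2 - 65)(x^2 - 95) and the roots of f are ±√65, ±√95. Hence the splitting field is K = Q(√65, √95). Since 65 and 95 are distinct squarefree integers > 1, their product 6175 is not a perfect square, so √95 ∉ Q(√65). By the tower law [K:Q] = [Q(√65,√95):Q(√65)] · [Q(√65):Q] = 2 · 2 = 4.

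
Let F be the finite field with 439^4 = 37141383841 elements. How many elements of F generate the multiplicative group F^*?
There are φ(37141383840) = 8813445120 primitive elements

F_q^* is cyclic of order q - 1 = 37141383840. A cyclic group of order m has exactly φ(m) generators. Here m = 37141383840 = 2^5 · 3 · 5 · 11 · 73 · 173 · 557, so the number of primitive elements is φ(37141383840) = 8813445120.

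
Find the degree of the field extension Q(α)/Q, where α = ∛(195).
[Q(α):Q] = 3

The minimal polynomial of α is x^3 - 195, irreducible over Q since 195 is not a perfect cube (so x^3 - 195 has no rational root). Hence [Q(α):Q] = deg(m_α) = 3.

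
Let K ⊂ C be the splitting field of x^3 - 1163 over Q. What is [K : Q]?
[K : Q] = 6

The roots of x^3 - 1163 are ∛1163, ω∛1163, ω^2∛1163 where ω = e^(2πi/3) is a primitive cube root of unity, so K = Q(∛1163, ω). Now [Q(∛1163):Q] = 3 (since 1163 is not a perfect cube, x^3 - 1163 is irreducible) and [Q(ω):Q] = 2. Both 2 and 3 divide [K:Q], and [K:Q] ≤ 3·2 = 6, so [K:Q] = 6. (Equivalently: Q(∛1163) ⊂ R but ω ∉ R, so [K : Q(∛1163)] = 2.)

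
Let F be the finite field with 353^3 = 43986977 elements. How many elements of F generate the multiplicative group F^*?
There are φ(43986976) = 18938880 primitive elements

F_q^* is cyclic of order q - 1 = 43986976. A cyclic group of order m has exactly φ(m) generators. Here m = 43986976 = 2^5 · 11 · 19 · 6577, so the number of primitive elements is φ(43986976) = 18938880.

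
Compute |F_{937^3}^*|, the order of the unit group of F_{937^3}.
|F_{937^3}^*| = 822656952

F_{937^3} has 937^3 = 822656953 elements; its multiplicative group consists of all nonzero elements, so |F_{937^3}^*| = 822656953 - 1 = 822656952. (It is cyclic since any finite subgroup of the multiplicative group of a field is cyclic.)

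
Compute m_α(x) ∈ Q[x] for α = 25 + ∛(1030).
m_α(x) = x^3 - 75x^2 + 1875x - 16655

Set β = α - 25 = ∛(1030), so β^3 = 1030. Then (α - 25)^3 - 1030 = 0, i.e. α is a root of g(x) = (x - 25)^3 - 1030 = x^3 - 75x^2 + 1875x - 16655. Since g(x) = h(x - 25) where h(x) = x^3 - 1030, and h is irreducible over Q (because 1030 is not a perfect cube, so h has no rational root, and a monic cubic with no rational root is irreducible), g is also irreducible (irreducibility is preserved under the substitution x → x - 25). Hence m_α(x) = x^3 - 75x^2 + 1875x - 16655.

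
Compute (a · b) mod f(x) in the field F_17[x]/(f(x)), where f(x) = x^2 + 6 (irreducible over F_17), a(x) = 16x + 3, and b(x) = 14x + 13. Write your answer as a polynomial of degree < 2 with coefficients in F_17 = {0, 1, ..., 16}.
a · b ≡ 12x + 4 (mod f(x))

Multiply in F_17[x]: a(x)·b(x) = (16x + 3)·(14x + 13) = 3x^2 + 12x + 5. This has degree ≥ 2, so divide by f(x) over F_17: 3x^2 + 12x + 5 = (3)·(x^2 + 6) + (12x + 4). Hence a·b ≡ 12x + 4 (mod f). (F_17[x]/(f) is a field with 17^2 = 289 elements since f is irreducible of degree 2.)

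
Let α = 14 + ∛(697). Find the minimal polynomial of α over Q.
m_α(x) = x^3 - 42x^2 + 588x - 3441

Set β = α - 14 = ∛(697), so β^3 = 697. Then (α - 14)^3 - 697 = 0, i.e. α is a root of g(x) = (x - 14)^3 - 697 = x^3 - 42x^2 + 588x - 3441. Since g(x) = h(x - 14) where h(x) = x^3 - 697, and h is irreducible over Q (because 697 is not a perfect cube, so h has no rational root, and a monic cubic with no rational root is irreducible), g is also irreducible (irreducibility is preserved under the substitution x → x - 14). Hence m_α(x) = x^3 - 42x^2 + 588x - 3441.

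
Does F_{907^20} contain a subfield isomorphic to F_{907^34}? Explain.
No: F_{907^34} is not a subfield of F_{907^20}

F_{p^m} embeds in F_{p^n} iff m | n. Here 34 ∤ 20 (since 20 = 0·34 + 20 with remainder 20 ≠ 0), so F_{907^34} is not a subfield of F_{907^20}. Equivalently: if it were, the tower law would give 34 = [F_{907^34}:F_907] dividing [F_{907^20}:F_907] = 20, contradiction.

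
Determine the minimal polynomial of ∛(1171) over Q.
m_α(x) = x^3 - 1171

α satisfies α^3 = 1171, so x^3 - 1171 annihilates α. By the rational root test, a rational root p/q (in lowest terms) of x^3 - 1171 would satisfy p^3 = 1171 q^3, forcing q = 1 and p^3 = 1171; but 1171 is not a perfect cube, contradiction. A monic cubic over Q with no rational root is irreducible (any nontrivial factorization would include a linear factor). Hence x^3 - 1171 is the minimal polynomial of α, and in particular [Q(α):Q] = 3.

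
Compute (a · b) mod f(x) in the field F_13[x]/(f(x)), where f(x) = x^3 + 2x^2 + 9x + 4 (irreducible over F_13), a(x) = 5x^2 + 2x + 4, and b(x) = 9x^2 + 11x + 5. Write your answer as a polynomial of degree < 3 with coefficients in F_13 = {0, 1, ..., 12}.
a · b ≡ 11x^2 + x + 10 (mod f(x))

Multiply in F_13[x]: a(x)·b(x) = (5x^2 + 2x + 4)·(9x^2 + 11x + 5) = 6x^4 + 8x^3 + 5x^2 + 2x + 7. This has degree ≥ 3, so divide by f(x) over F_13: 6x^4 + 8x^3 + 5x^2 + 2x + 7 = (6x + 9)·(x^3 + 2x^2 + 9x + 4) + (11x^2 + x + 10). Hence a·b ≡ 11x^2 + x + 10 (mod f). (F_13[x]/(f) is a field with 13^3 = 2197 elements since f is irreducible of degree 3.)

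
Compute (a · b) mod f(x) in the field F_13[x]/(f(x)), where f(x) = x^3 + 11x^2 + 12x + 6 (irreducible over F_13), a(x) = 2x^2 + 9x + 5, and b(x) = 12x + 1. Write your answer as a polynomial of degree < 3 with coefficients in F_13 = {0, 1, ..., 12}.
a · b ≡ 2x^2 + 2x + 4 (mod f(x))

Multiply in F_13[x]: a(x)·b(x) = (2x^2 + 9x + 5)·(12x + 1) = 11x^3 + 6x^2 + 4x + 5. This has degree ≥ 3, so divide by f(x) over F_13: 11x^3 + 6x^2 + 4x + 5 = (11)·(x^3 + 11x^2 + 12x + 6) + (2x^2 + 2x + 4). Hence a·b ≡ 2x^2 + 2x + 4 (mod f). (F_13[x]/(f) is a field with 13^3 = 2197 elements since f is irreducible of degree 3.)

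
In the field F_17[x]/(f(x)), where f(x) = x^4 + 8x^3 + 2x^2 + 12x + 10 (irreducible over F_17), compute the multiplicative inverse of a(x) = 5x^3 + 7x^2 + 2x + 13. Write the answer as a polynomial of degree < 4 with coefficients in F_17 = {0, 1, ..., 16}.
a(x)^(-1) ≡ 3x^3 + 10x^2 + 14x + 9 (mod f(x))

Since f is irreducible over F_17, F_17[x]/(f) is a field and a(x) ≠ 0 has an inverse. Apply the extended Euclidean algorithm to f(x) and a(x) in F_17[x]: f(x) = (7x + 2)·a(x) + (8x^2 + 2x + 1);  a(x) = (7x + 14)·(8x^2 + 2x + 1) + (x + 16);  (8x^2 + 2x + 1) = (8x + 10)·(x + 16) + (11). The last nonzero remainder is the constant 11 = gcd(f, a) in F_17. Back-substituting through the division chain expresses 11 = s(x)·a(x) + t(x)·f(x) with s(x) ≡ 16x^3 + 8x^2 + x + 14 (mod f), so (16x^3 + 8x^2 + x + 14)·a(x) ≡ 11 (mod f). Multiplying by 11^(-1) ≡ 14 in F_17 gives a(x)^(-1) ≡ 14·(16x^3 + 8x^2 + x + 14) ≡ 3x^3 + 10x^2 + 14x + 9 (mod f). Check: (5x^3 + 7x^2 + 2x + 13)·(3x^3 + 10x^2 + 14x + 9) = 15x^6 + 3x^5 + 10x^4 + 15x^3 + 13x + 15 ≡ 1 (mod x^4 + 8x^3 + 2x^2 + 12x + 10).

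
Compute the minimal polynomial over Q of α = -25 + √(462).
m_α(x) = x^2 + 50x + 163

From α + 25 = √(462), squaring gives (α + 25)^2 = 462, i.e. α^2 + 50α + 625 = 462, so α^2 + 50α + 163 = 0. The discriminant of x^2 + 50x + 163 is (50)^2 - 4·(163) = 2500 - 652 = 1848, and 4·(462) is not a perfect square in Q since 462 is squarefree and ≠ 1. Hence x^2 + 50x + 163 is irreducible over Q and is the minimal polynomial of α.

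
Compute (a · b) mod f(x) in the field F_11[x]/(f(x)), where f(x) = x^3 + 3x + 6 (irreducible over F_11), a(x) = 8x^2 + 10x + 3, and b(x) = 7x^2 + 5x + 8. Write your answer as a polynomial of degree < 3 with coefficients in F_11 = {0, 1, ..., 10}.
a · b ≡ x + 2 (mod f(x))

Multiply in F_11[x]: a(x)·b(x) = (8x^2 + 10x + 3)·(7x^2 + 5x + 8) = x^4 + 3x^2 + 7x + 2. This has degree ≥ 3, so divide by f(x) over F_11: x^4 + 3x^2 + 7x + 2 = (x)·(x^3 + 3x + 6) + (x + 2). Hence a·b ≡ x + 2 (mod f). (F_11[x]/(f) is a field with 11^3 = 1331 elements since f is irreducible of degree 3.)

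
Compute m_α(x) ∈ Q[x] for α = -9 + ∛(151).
m_α(x) = x^3 + 27x^2 + 243x + 578

Set β = α + 9 = ∛(151), so β^3 = 151. Then (α + 9)^3 - 151 = 0, i.e. α is a root of g(x) = (x + 9)^3 - 151 = x^3 + 27x^2 + 243x + 578. Since g(x) = h(x + 9) where h(x) = x^3 - 151, and h is irreducible over Q (because 151 is not a perfect cube, so h has no rational root, and a monic cubic with no rational root is irreducible), g is also irreducible (irreducibility is preserved under the substitution x → x + 9). Hence m_α(x) = x^3 + 27x^2 + 243x + 578.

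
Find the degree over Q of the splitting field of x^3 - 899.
[K : Q] = 6

The roots of x^3 - 899 are ∛899, ω∛899, ω^2∛899 where ω = e^(2πi/3) is a primitive cube root of unity, so K = Q(∛899, ω). Now [Q(∛899):Q] = 3 (since 899 is not a perfect cube, x^3 - 899 is irreducible) and [Q(ω):Q] = 2. Both 2 and 3 divide [K:Q], and [K:Q] ≤ 3·2 = 6, so [K:Q] = 6. (Equivalently: Q(∛899) ⊂ R but ω ∉ R, so [K : Q(∛899)] = 2.)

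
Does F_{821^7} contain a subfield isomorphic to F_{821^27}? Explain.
No: F_{821^27} is not a subfield of F_{821^7}

F_{p^m} embeds in F_{p^n} iff m | n. Here 27 ∤ 7 (since 7 = 0·27 + 7 with remainder 7 ≠ 0), so F_{821^27} is not a subfield of F_{821^7}. Equivalently: if it were, the tower law would give 27 = [F_{821^27}:F_821] dividing [F_{821^7}:F_821] = 7, contradiction.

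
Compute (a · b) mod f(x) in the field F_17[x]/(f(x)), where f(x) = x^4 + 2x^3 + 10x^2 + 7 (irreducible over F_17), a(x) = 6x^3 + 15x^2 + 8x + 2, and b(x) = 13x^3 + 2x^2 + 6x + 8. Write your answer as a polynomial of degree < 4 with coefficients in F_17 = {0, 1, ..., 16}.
a · b ≡ 6x^3 + 14x^2 + 8x + 2 (mod f(x))

Multiply in F_17[x]: a(x)·b(x) = (6x^3 + 15x^2 + 8x + 2)·(13x^3 + 2x^2 + 6x + 8) = 10x^6 + 3x^5 + 10x^3 + 2x^2 + 8x + 16. This has degree ≥ 4, so divide by f(x) over F_17: 10x^6 + 3x^5 + 10x^3 + 2x^2 + 8x + 16 = (10x^2 + 2)·(x^4 + 2x^3 + 10x^2 + 7) + (6x^3 + 14x^2 + 8x + 2). Hence a·b ≡ 6x^3 + 14x^2 + 8x + 2 (mod f). (F_17[x]/(f) is a field with 17^4 = 83521 elements since f is irreducible of degree 4.)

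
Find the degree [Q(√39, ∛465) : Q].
[Q(√39, ∛465) : Q] = 6

Let L = Q(√39, ∛465). Since Q(√39) ⊂ L and [Q(√39):Q] = 2, the tower law gives 2 | [L:Q]. Likewise Q(∛465) ⊂ L with [Q(∛465):Q] = 3 (because 465 is not a perfect cube), so 3 | [L:Q]. As gcd(2,3) = 1, [L:Q] is divisible by 6. Conversely L is generated over Q by √39 and ∛465, so [L:Q] ≤ 2·3 = 6. Therefore [Q(√39, ∛465) : Q] = 6.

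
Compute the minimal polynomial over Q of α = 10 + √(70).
m_α(x) = x^2 - 20x + 30

From α - 10 = √(70), squaring gives (α - 10)^2 = 70, i.e. α^2 - 20α + 100 = 70, so α^2 - 20α + 30 = 0. The discriminant of x^2 - 20x + 30 is (-20)^2 - 4·(30) = 400 - 120 = 280, and 4·(70) is not a perfect square in Q since 70 is squarefree and ≠ 1. Hence x^2 - 20x + 30 is irreducible over Q and is the minimal polynomial of α.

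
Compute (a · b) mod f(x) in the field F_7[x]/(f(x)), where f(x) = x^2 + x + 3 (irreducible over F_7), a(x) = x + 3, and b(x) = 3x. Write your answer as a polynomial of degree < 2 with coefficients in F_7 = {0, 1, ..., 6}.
a · b ≡ 6x + 5 (mod f(x))

Multiply in F_7[x]: a(x)·b(x) = (x + 3)·(3x) = 3x^2 + 2x. This has degree ≥ 2, so divide by f(x) over F_7: 3x^2 + 2x = (3)·(x^2 + x + 3) + (6x + 5). Hence a·b ≡ 6x + 5 (mod f). (F_7[x]/(f) is a field with 7^2 = 49 elements since f is irreducible of degree 2.)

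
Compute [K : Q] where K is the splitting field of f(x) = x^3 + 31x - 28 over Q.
[K : Q] = 6

By the rational root test, any rational root of the monic integer polynomial f(x) = x^3 + 31x - 28 must be an integer dividing the constant term -28, i.e. one of ±{1, 2, 4, 7, 14, 28}. Evaluating: f(1) = 4, f(-1) = -60, f(2) = 42, f(-2) = -98, f(4) = 160, f(-4) = -216, f(7) = 532, f(-7) = -588, f(14) = 3150, f(-14) = -3206, f(28) = 22792, f(-28) = -22848; none is 0, so f has no rational root and is therefore irreducible over Q (a cubic with no linear factor over a field is irreducible). For an irreducible cubic, the Galois group is A_3 or S_3 according as the discriminant disc(f) = -4a^3 - 27b^2 = -4·(31)^3 - 27·(-28)^2 = -140332 is or is not a square in Q. Here disc(f) = -140332 is not a perfect square in Q, so the Galois group of f over Q is not contained in A_3 and must be all of S_3. The splitting field has degree |S_3| = 6 over Q, so [K : Q] = 6.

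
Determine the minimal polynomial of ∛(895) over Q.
m_α(x) = x^3 - 895

α satisfies α^3 = 895, so x^3 - 895 annihilates α. By the rational root test, a rational root p/q (in lowest terms) of x^3 - 895 would satisfy p^3 = 895 q^3, forcing q = 1 and p^3 = 895; but 895 is not a perfect cube, contradiction. A monic cubic over Q with no rational root is irreducible (any nontrivial factorization would include a linear factor). Hence x^3 - 895 is the minimal polynomial of α, and in particular [Q(α):Q] = 3.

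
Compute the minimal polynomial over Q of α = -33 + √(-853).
m_α(x) = x^2 + 66x + 1942

From α + 33 = √(-853), squaring gives (α + 33)^2 = -853, i.e. α^2 + 66α + 1089 = -853, so α^2 + 66α + 1942 = 0. The discriminant of x^2 + 66x + 1942 is (66)^2 - 4·(1942) = 4356 - 7768 = -3412, and 4·(-853) is not a perfect square in Q since -853 is squarefree and ≠ 1. Hence x^2 + 66x + 1942 is irreducible over Q and is the minimal polynomial of α.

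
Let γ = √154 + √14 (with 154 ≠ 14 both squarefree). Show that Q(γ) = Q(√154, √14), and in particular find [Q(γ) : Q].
[Q(γ) : Q] = 4 (equivalently, Q(γ) = Q(√154, √14))

Obviously Q(γ) ⊆ Q(√154, √14), and [Q(√154, √14):Q] = 4 (since 154, 14 are distinct squarefree integers > 1 with 2156 not a perfect square). To show equality we compute the minimal polynomial of γ. From γ = √154 + √14: γ^2 = 154 + 2√(2156) + 14 = 168 + 2√(2156), so γ^2 - 168 = 2√(2156); squaring, (γ^2 - 168)^2 = 4·2156, i.e. γ^4 - 336γ^2 + 28224 - 8624 = 0, i.e. γ^4 - 336γ^2 + 19600 = 0. So γ is a root of x^4 - 336x^2 + 19600. This polynomial is irreducible over Q: it has no rational root (each ±√154 ± √14 is irrational), and any factorization into two quadratics over Q would force √(2156) ∈ Q (pairing opposite roots) or √154, √14 ∈ Q (other pairings), all impossible. Hence [Q(γ):Q] = 4 = [Q(√154, √14):Q], so Q(γ) = Q(√154, √14).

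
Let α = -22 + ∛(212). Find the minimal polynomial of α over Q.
m_α(x) = x^3 + 66x^2 + 1452x + 10436

Set β = α + 22 = ∛(212), so β^3 = 212. Then (α + 22)^3 - 212 = 0, i.e. α is a root of g(x) = (x + 22)^3 - 212 = x^3 + 66x^2 + 1452x + 10436. Since g(x) = h(x + 22) where h(x) = x^3 - 212, and h is irreducible over Q (because 212 is not a perfect cube, so h has no rational root, and a monic cubic with no rational root is irreducible), g is also irreducible (irreducibility is preserved under the substitution x → x + 22). Hence m_α(x) = x^3 + 66x^2 + 1452x + 10436.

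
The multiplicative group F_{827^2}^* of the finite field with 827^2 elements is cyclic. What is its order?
|F_{827^2}^*| = 683928

F_{827^2} has 827^2 = 683929 elements; its multiplicative group consists of all nonzero elements, so |F_{827^2}^*| = 683929 - 1 = 683928. (It is cyclic since any finite subgroup of the multiplicative group of a field is cyclic.)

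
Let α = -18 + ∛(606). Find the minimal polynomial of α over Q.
m_α(x) = x^3 + 54x^2 + 972x + 5226

Set β = α + 18 = ∛(606), so β^3 = 606. Then (α + 18)^3 - 606 = 0, i.e. α is a root of g(x) = (x + 18)^3 - 606 = x^3 + 54x^2 + 972x + 5226. Since g(x) = h(x + 18) where h(x) = x^3 - 606, and h is irreducible over Q (because 606 is not a perfect cube, so h has no rational root, and a monic cubic with no rational root is irreducible), g is also irreducible (irreducibility is preserved under the substitution x → x + 18). Hence m_α(x) = x^3 + 54x^2 + 972x + 5226.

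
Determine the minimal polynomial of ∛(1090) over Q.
m_α(x) = x^3 - 1090

α satisfies α^3 = 1090, so x^3 - 1090 annihilates α. By the rational root test, a rational root p/q (in lowest terms) of x^3 - 1090 would satisfy p^3 = 1090 q^3, forcing q = 1 and p^3 = 1090; but 1090 is not a perfect cube, contradiction. A monic cubic over Q with no rational root is irreducible (any nontrivial factorization would include a linear factor). Hence x^3 - 1090 is the minimal polynomial of α, and in particular [Q(α):Q] = 3.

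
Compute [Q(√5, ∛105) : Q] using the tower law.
[Q(√5, ∛105) : Q] = 6

Let L = Q(√5, ∛105). Since Q(√5) ⊂ L and [Q(√5):Q] = 2, the tower law gives 2 | [L:Q]. Likewise Q(∛105) ⊂ L with [Q(∛105):Q] = 3 (because 105 is not a perfect cube), so 3 | [L:Q]. As gcd(2,3) = 1, [L:Q] is divisible by 6. Conversely L is generated over Q by √5 and ∛105, so [L:Q] ≤ 2·3 = 6. Therefore [Q(√5, ∛105) : Q] = 6.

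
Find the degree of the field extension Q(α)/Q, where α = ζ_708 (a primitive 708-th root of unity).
[Q(α):Q] = 232

The minimal polynomial of ζ_708 over Q is the 708-th cyclotomic polynomial Φ_708(x), which is irreducible over Q and has degree φ(708) = 232. Hence [Q(α):Q] = φ(708) = 232.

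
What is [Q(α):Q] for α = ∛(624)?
[Q(α):Q] = 3

The minimal polynomial of α is x^3 - 624, irreducible over Q since 624 is not a perfect cube (so x^3 - 624 has no rational root). Hence [Q(α):Q] = deg(m_α) = 3.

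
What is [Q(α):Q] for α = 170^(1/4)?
[Q(α):Q] = 4

α is a root of x^4 - 170. By Eisenstein's criterion at the prime p = 2 (which divides the constant term 170 but p^2 = 4 does not, since 170 is squarefree), x^4 - 170 is irreducible over Q. Hence [Q(α):Q] = 4.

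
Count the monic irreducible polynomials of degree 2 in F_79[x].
There are 3081 monic irreducible polynomials of degree 2 over F_79

Each element of F_{79^2} that lies in no proper subfield is a root of exactly one monic irreducible of degree 2 over F_79, and each such polynomial has 2 distinct roots in F_{79^2}. By Möbius inversion the count is N_79(2) = (1/2) Σ_{d|2} μ(2/d) · 79^d = (1/2)(μ(2)·79^1 + μ(1)·79^2) = 6162/2 = 3081.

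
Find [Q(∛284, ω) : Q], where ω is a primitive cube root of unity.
[Q(∛284, ω) : Q] = 6

[Q(∛284):Q] = 3 (min poly x^3 - 284, irreducible since 284 is not a perfect cube). [Q(ω):Q] = 2 (min poly x^2 + x + 1). Since Q(∛284) ⊂ R and ω ∉ R, we have ω ∉ Q(∛284), so x^2 + x + 1 remains irreducible over Q(∛284) and [Q(∛284, ω) : Q(∛284)] = 2. By the tower law, [Q(∛284, ω) : Q] = 3 · 2 = 6. (In fact Q(∛284, ω) is the splitting field of x^3 - 284 over Q.)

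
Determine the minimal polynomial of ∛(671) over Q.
m_α(x) = x^3 - 671

α satisfies α^3 = 671, so x^3 - 671 annihilates α. By the rational root test, a rational root p/q (in lowest terms) of x^3 - 671 would satisfy p^3 = 671 q^3, forcing q = 1 and p^3 = 671; but 671 is not a perfect cube, contradiction. A monic cubic over Q with no rational root is irreducible (any nontrivial factorization would include a linear factor). Hence x^3 - 671 is the minimal polynomial of α, and in particular [Q(α):Q] = 3.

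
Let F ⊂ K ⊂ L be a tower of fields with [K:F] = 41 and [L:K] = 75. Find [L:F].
[L:F] = 3075

The tower law says that for any tower of field extensions F ⊂ K ⊂ L with finite degrees, [L:F] = [L:K] · [K:F]. Here this gives [L:F] = 75 · 41 = 3075.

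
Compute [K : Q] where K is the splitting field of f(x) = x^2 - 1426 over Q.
[K : Q] = 2

f(x) = x^2 - 1426 factors as (x - √1426)(x + √1426). The splitting field is K = Q(√1426). Since 1426 is squarefree and > 1, it is not a perfect square, so x^2 - 1426 is irreducible over Q and [Q(√1426) : Q] = 2. Hence [K : Q] = 2.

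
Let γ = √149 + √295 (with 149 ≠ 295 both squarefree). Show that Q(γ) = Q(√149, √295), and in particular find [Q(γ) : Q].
[Q(γ) : Q] = 4 (equivalently, Q(γ) = Q(√149, √295))

Obviously Q(γ) ⊆ Q(√149, √295), and [Q(√149, √295):Q] = 4 (since 149, 295 are distinct squarefree integers > 1 with 43955 not a perfect square). To show equality we compute the minimal polynomial of γ. From γ = √149 + √295: γ^2 = 149 + 2√(43955) + 295 = 444 + 2√(43955), so γ^2 - 444 = 2√(43955); squaring, (γ^2 - 444)^2 = 4·43955, i.e. γ^4 - 888γ^2 + 197136 - 175820 = 0, i.e. γ^4 - 888γ^2 + 21316 = 0. So γ is a root of x^4 - 888x^2 + 21316. This polynomial is irreducible over Q: it has no rational root (each ±√149 ± √295 is irrational), and any factorization into two quadratics over Q would force √(43955) ∈ Q (pairing opposite roots) or √149, √295 ∈ Q (other pairings), all impossible. Hence [Q(γ):Q] = 4 = [Q(√149, √295):Q], so Q(γ) = Q(√149, √295).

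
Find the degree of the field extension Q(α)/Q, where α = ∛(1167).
[Q(α):Q] = 3

The minimal polynomial of α is x^3 - 1167, irreducible over Q since 1167 is not a perfect cube (so x^3 - 1167 has no rational root). Hence [Q(α):Q] = deg(m_α) = 3.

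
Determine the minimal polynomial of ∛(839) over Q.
m_α(x) = x^3 - 839

α satisfies α^3 = 839, so x^3 - 839 annihilates α. By the rational root test, a rational root p/q (in lowest terms) of x^3 - 839 would satisfy p^3 = 839 q^3, forcing q = 1 and p^3 = 839; but 839 is not a perfect cube, contradiction. A monic cubic over Q with no rational root is irreducible (any nontrivial factorization would include a linear factor). Hence x^3 - 839 is the minimal polynomial of α, and in particular [Q(α):Q] = 3.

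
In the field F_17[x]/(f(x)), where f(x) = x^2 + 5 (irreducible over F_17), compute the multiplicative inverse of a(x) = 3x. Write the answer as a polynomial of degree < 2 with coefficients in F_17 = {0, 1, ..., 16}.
a(x)^(-1) ≡ 9x (mod f(x))

Since f is irreducible over F_17, F_17[x]/(f) is a field and a(x) ≠ 0 has an inverse. Apply the extended Euclidean algorithm to f(x) and a(x) in F_17[x]: f(x) = (6x)·a(x) + (5). The last nonzero remainder is the constant 5 = gcd(f, a) in F_17. Back-substituting through the division chain expresses 5 = s(x)·a(x) + t(x)·f(x) with s(x) ≡ 11x (mod f), so (11x)·a(x) ≡ 5 (mod f). Multiplying by 5^(-1) ≡ 7 in F_17 gives a(x)^(-1) ≡ 7·(11x) ≡ 9x (mod f). Check: (3x)·(9x) = 10x^2 ≡ 1 (mod x^2 + 5).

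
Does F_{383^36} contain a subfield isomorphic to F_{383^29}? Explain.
No: F_{383^29} is not a subfield of F_{383^36}

F_{p^m} embeds in F_{p^n} iff m | n. Here 29 ∤ 36 (since 36 = 1·29 + 7 with remainder 7 ≠ 0), so F_{383^29} is not a subfield of F_{383^36}. Equivalently: if it were, the tower law would give 29 = [F_{383^29}:F_383] dividing [F_{383^36}:F_383] = 36, contradiction.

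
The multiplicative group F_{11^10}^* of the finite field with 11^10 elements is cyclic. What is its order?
|F_{11^10}^*| = 25937424600

F_{11^10} has 11^10 = 25937424601 elements; its multiplicative group consists of all nonzero elements, so |F_{11^10}^*| = 25937424601 - 1 = 25937424600. (It is cyclic since any finite subgroup of the multiplicative group of a field is cyclic.)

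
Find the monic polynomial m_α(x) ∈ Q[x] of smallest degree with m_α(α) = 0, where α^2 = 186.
m_α(x) = x^2 - 186

α satisfies α^2 - 186 = 0, so x^2 - 186 annihilates α. Since d = 186 is squarefree and ≠ 1, it is not a perfect square in Q, so x^2 - 186 has no rational root and is therefore irreducible over Q (a degree-2 polynomial over a field is irreducible iff it has no root). Hence m_α(x) = x^2 - 186.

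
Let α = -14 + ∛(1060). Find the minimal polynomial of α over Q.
m_α(x) = x^3 + 42x^2 + 588x + 1684

Set β = α + 14 = ∛(1060), so β^3 = 1060. Then (α + 14)^3 - 1060 = 0, i.e. α is a root of g(x) = (x + 14)^3 - 1060 = x^3 + 42x^2 + 588x + 1684. Since g(x) = h(x + 14) where h(x) = x^3 - 1060, and h is irreducible over Q (because 1060 is not a perfect cube, so h has no rational root, and a monic cubic with no rational root is irreducible), g is also irreducible (irreducibility is preserved under the substitution x → x + 14). Hence m_α(x) = x^3 + 42x^2 + 588x + 1684.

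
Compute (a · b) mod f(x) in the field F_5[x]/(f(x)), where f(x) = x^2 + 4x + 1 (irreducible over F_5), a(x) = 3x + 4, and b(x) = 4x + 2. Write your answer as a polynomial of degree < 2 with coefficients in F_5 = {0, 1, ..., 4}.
a · b ≡ 4x + 1 (mod f(x))

Multiply in F_5[x]: a(x)·b(x) = (3x + 4)·(4x + 2) = 2x^2 + 2x + 3. This has degree ≥ 2, so divide by f(x) over F_5: 2x^2 + 2x + 3 = (2)·(x^2 + 4x + 1) + (4x + 1). Hence a·b ≡ 4x + 1 (mod f). (F_5[x]/(f) is a field with 5^2 = 25 elements since f is irreducible of degree 2.)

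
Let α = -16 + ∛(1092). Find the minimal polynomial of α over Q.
m_α(x) = x^3 + 48x^2 + 768x + 3004

Set β = α + 16 = ∛(1092), so β^3 = 1092. Then (α + 16)^3 - 1092 = 0, i.e. α is a root of g(x) = (x + 16)^3 - 1092 = x^3 + 48x^2 + 768x + 3004. Since g(x) = h(x + 16) where h(x) = x^3 - 1092, and h is irreducible over Q (because 1092 is not a perfect cube, so h has no rational root, and a monic cubic with no rational root is irreducible), g is also irreducible (irreducibility is preserved under the substitution x → x + 16). Hence m_α(x) = x^3 + 48x^2 + 768x + 3004.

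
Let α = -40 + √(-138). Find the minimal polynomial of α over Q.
m_α(x) = x^2 + 80x + 1738

From α + 40 = √(-138), squaring gives (α + 40)^2 = -138, i.e. α^2 + 80α + 1600 = -138, so α^2 + 80α + 1738 = 0. The discriminant of x^2 + 80x + 1738 is (80)^2 - 4·(1738) = 6400 - 6952 = -552, and 4·(-138) is not a perfect square in Q since -138 is squarefree and ≠ 1. Hence x^2 + 80x + 1738 is irreducible over Q and is the minimal polynomial of α.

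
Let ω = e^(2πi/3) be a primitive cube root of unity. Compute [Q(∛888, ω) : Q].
[Q(∛888, ω) : Q] = 6

[Q(∛888):Q] = 3 (min poly x^3 - 888, irreducible since 888 is not a perfect cube). [Q(ω):Q] = 2 (min poly x^2 + x + 1). Since Q(∛888) ⊂ R and ω ∉ R, we have ω ∉ Q(∛888), so x^2 + x + 1 remains irreducible over Q(∛888) and [Q(∛888, ω) : Q(∛888)] = 2. By the tower law, [Q(∛888, ω) : Q] = 3 · 2 = 6. (In fact Q(∛888, ω) is the splitting field of x^3 - 888 over Q.)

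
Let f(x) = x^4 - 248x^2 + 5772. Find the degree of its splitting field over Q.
[K : Q] = 4

Solving the quadratic in x^2: x^2 = (248 ± √(248^2 - 4·5772))/2 = (248 ± √38416)/2 = (248 ± 196)/2, giving x^2 = 222 or x^2 = 26. So f(x) = (x^2 - 222)(x^2 - 26) and the roots of f are ±√222, ±√26. Hence the splitting field is K = Q(√222, √26). Since 222 and 26 are distinct squarefree integers > 1, their product 5772 is not a perfect square, so √26 ∉ Q(√222). By the tower law [K:Q] = [Q(√222,√26):Q(√222)] · [Q(√222):Q] = 2 · 2 = 4.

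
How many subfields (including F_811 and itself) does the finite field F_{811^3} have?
F_{811^3} has 2 subfields

The subfields of F_{p^n} are exactly the fields F_{p^d} for d | n (each is the fixed field of the unique index-d subgroup of Gal(F_{p^n}/F_p) ≅ Z/nZ). The divisors of n = 3 are {1, 3}, giving 2 subfields: F_{811^1}, F_{811^3}.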